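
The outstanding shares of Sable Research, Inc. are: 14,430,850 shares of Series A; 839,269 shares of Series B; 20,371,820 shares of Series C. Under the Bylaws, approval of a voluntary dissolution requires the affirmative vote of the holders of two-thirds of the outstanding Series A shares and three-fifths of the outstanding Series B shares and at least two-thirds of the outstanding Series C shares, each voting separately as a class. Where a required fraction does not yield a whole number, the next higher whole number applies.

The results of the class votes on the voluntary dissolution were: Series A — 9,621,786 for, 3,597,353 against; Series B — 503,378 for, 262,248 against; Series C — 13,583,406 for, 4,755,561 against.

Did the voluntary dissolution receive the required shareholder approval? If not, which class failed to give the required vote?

Series A: 2/3 of 14430850 = 9620566.67, rounded up to 9620567; 9,620,567 required, 9,621,786 in favor — approved.
Series B: 3/5 of 839269 = 503561.40, rounded up to 503562; 503,562 required, 503,378 in favor — not approved.
Series C: 2/3 of 20371820 = 13581213.33, rounded up to 13581214; 13,581,214 required, 13,583,406 in favor — approved.

Not approved — the Series B shares did not give the required vote.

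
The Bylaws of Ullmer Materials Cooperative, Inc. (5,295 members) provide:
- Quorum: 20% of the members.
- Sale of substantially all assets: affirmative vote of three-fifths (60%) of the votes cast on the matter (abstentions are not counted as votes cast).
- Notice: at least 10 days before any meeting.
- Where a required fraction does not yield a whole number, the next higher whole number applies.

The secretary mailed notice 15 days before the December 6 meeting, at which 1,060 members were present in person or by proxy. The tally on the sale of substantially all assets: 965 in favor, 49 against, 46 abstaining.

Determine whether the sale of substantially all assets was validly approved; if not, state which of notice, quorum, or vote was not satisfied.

Notice: 15 days given; 10 required. Satisfied.
Quorum: 20% of 5,295 = 1,059; 1,060 present. Satisfied.
Vote: requires three-fifths of the votes cast (1,060 − 46 abstaining = 1,014); 3/5 of 1014 = 608.40, rounded up to 609, so 609 needed; 965 in favor. Satisfied.

Valid — all requirements satisfied.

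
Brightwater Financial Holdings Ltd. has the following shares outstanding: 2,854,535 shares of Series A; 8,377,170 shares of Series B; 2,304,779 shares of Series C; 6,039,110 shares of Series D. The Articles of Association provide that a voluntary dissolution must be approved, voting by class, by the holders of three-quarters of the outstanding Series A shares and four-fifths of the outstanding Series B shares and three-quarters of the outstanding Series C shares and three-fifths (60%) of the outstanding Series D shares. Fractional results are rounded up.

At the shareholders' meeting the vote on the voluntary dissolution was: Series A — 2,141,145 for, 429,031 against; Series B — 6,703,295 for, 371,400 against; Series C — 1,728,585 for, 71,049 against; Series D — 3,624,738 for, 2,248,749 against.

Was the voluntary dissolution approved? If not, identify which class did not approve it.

Series A: 3/4 of 2854535 = 2140901.25, rounded up to 2140902; 2,140,902 required, 2,141,145 in favor — approved.
Series B: 4/5 of 8377170 = 6701736; 6,701,736 required, 6,703,295 in favor — approved.
Series C: 3/4 of 2304779 = 1728584.25, rounded up to 1728585; 1,728,585 required, 1,728,585 in favor — approved.
Series D: 3/5 of 6039110 = 3623466; 3,623,466 required, 3,624,738 in favor — approved.

Approved — every class gave the required vote.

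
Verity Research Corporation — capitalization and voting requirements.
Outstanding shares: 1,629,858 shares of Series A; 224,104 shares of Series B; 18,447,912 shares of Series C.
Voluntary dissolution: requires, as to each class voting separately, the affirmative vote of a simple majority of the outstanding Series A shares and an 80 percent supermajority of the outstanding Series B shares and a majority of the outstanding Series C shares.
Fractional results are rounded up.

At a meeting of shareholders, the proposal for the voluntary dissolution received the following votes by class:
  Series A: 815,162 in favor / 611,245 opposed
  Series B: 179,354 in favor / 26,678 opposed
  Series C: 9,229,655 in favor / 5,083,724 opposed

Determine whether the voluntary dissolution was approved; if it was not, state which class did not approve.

Approved — every class gave the required vote.

Series A: a majority of 1629858 is 814930; 814,930 required, 815,162 in favor — approved.
Series B: 4/5 of 224104 = 179283.20, rounded up to 179284; 179,284 required, 179,354 in favor — approved.
Series C: a majority of 18447912 is 9223957; 9,223,957 required, 9,229,655 in favor — approved.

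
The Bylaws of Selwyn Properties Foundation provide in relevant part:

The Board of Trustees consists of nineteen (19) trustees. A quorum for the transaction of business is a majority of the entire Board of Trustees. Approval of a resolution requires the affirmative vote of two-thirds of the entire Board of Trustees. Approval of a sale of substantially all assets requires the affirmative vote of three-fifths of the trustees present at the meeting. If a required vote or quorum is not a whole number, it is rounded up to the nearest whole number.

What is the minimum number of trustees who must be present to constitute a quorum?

10

A majority of 19 is 10.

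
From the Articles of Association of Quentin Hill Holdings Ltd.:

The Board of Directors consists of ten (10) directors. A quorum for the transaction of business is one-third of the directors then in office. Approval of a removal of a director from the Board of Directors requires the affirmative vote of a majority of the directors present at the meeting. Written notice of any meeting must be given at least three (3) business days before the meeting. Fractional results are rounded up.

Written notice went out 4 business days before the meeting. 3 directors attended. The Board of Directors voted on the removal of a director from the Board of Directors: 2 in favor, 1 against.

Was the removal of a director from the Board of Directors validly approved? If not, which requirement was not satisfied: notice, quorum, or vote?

Notice: 4 business days given; 3 required (4 ≥ 3). Satisfied.
Quorum: 3 present; quorum is 4. Not satisfied.
Vote: the removal of a director from the Board of Directors requires a majority of the directors present (3). A majority of 3 is 2, so 2 affirmative votes are needed; 2 voted in favor. Satisfied. (Moot — without a quorum no business can be validly transacted.)

Invalid — quorum requirement not satisfied.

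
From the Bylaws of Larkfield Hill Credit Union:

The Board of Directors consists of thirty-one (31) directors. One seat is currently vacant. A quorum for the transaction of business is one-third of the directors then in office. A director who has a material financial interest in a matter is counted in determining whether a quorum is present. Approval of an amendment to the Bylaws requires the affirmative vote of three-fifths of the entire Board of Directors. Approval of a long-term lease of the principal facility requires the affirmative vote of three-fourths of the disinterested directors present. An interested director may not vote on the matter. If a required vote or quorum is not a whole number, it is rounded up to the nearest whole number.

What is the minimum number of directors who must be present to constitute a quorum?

10

1/3 of 30 = 10.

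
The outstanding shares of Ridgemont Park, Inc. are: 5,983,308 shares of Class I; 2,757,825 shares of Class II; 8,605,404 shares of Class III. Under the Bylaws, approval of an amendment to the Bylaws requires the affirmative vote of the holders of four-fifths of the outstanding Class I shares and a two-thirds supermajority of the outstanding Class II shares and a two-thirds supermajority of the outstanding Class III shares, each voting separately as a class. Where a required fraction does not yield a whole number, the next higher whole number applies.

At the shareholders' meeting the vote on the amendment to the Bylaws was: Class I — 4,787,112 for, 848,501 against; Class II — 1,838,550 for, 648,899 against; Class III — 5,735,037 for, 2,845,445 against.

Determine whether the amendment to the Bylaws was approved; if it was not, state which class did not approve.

Not approved — the Class III shares did not give the required vote.

Class I: 4/5 of 5983308 = 4786646.40, rounded up to 4786647; 4,786,647 required, 4,787,112 in favor — approved.
Class II: 2/3 of 2757825 = 1838550; 1,838,550 required, 1,838,550 in favor — approved.
Class III: 2/3 of 8605404 = 5736936; 5,736,936 required, 5,735,037 in favor — not approved.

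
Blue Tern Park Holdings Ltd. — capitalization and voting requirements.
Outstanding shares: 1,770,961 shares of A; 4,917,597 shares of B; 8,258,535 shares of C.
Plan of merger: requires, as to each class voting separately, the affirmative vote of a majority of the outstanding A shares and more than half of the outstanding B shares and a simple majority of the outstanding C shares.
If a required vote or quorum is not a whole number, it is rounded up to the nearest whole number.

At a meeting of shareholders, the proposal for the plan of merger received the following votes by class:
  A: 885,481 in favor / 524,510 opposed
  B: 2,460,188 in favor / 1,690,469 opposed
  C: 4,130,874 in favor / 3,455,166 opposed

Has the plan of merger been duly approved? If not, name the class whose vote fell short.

A: a majority of 1770961 is 885481; 885,481 required, 885,481 in favor — approved.
B: a majority of 4917597 is 2458799; 2,458,799 required, 2,460,188 in favor — approved.
C: a majority of 8258535 is 4129268; 4,129,268 required, 4,130,874 in favor — approved.

Approved — every class gave the required vote.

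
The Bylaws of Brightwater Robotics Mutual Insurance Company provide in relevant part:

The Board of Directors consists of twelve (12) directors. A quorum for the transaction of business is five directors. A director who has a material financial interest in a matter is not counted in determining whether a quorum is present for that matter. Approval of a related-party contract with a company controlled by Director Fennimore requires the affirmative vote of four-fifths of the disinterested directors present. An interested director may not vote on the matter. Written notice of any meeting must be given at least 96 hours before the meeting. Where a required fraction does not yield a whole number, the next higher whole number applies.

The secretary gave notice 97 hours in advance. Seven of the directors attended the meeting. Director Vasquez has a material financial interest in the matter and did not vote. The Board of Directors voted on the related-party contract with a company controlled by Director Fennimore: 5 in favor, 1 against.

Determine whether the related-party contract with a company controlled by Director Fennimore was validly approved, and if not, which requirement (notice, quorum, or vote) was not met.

Notice: 97 hours given; 96 required (97 ≥ 96). Satisfied.
Quorum: 7 present, but the 1 interested director does not count, leaving 6. Quorum is 5. Satisfied.
Vote: the related-party contract with a company controlled by Director Fennimore requires four-fifths of the disinterested directors present (7 − 1 = 6). 4/5 of 6 = 4.80, rounded up to 5, so 5 affirmative votes are needed; 5 voted in favor. Satisfied.

Valid — all requirements satisfied.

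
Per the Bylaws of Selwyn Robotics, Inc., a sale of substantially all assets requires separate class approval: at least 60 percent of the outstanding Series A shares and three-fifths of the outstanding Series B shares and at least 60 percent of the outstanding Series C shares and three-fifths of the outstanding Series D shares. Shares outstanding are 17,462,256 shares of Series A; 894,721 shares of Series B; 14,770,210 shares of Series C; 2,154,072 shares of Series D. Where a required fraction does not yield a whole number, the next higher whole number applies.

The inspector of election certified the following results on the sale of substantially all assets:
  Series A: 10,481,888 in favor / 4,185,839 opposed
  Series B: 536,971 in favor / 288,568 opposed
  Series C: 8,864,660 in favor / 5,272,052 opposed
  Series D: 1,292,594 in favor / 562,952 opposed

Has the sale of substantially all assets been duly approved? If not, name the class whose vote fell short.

Series A: 3/5 of 17462256 = 10477353.60, rounded up to 10477354; 10,477,354 required, 10,481,888 in favor — approved.
Series B: 3/5 of 894721 = 536832.60, rounded up to 536833; 536,833 required, 536,971 in favor — approved.
Series C: 3/5 of 14770210 = 8862126; 8,862,126 required, 8,864,660 in favor — approved.
Series D: 3/5 of 2154072 = 1292443.20, rounded up to 1292444; 1,292,444 required, 1,292,594 in favor — approved.

Approved — every class gave the required vote.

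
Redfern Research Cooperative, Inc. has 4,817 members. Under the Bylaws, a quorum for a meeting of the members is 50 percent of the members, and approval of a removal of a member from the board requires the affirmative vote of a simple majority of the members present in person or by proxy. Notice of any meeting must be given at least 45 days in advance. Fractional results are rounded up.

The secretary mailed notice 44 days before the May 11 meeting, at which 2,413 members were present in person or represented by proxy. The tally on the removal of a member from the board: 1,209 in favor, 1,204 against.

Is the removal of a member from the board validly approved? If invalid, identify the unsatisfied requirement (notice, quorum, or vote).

Notice: 44 days given; 45 required. Not satisfied.
Quorum: 50% of 4,817 = 2,408.50, rounded up to 2,409; 2,413 present. Satisfied.
Vote: requires a majority of those present (2,413); a majority of 2413 is 1207, so 1,207 needed; 1,209 in favor. Satisfied.

Invalid — notice requirement not satisfied.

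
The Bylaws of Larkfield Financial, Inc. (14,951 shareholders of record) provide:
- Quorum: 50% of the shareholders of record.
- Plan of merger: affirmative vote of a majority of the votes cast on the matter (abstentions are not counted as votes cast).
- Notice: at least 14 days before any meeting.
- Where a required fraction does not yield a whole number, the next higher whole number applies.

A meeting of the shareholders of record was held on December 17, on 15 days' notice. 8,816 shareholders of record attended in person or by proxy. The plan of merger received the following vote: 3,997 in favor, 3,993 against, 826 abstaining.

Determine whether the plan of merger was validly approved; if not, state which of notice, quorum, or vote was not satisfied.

Valid — all requirements satisfied.

Notice: 15 days given; 14 required. Satisfied.
Quorum: 50% of 14,951 = 7,475.50, rounded up to 7,476; 8,816 present. Satisfied.
Vote: requires a majority of the votes cast (8,816 − 826 abstaining = 7,990); a majority of 7990 is 3996, so 3,996 needed; 3,997 in favor. Satisfied.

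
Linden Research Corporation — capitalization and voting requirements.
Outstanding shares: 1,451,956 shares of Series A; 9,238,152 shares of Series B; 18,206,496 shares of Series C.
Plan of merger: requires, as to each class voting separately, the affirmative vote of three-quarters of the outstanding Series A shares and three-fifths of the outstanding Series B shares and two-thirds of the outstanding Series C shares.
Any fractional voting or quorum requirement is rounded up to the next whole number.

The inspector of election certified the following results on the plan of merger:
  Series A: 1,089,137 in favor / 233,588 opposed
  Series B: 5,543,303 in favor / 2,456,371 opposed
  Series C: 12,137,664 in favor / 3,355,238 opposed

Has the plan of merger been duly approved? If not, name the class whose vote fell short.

Approved — every class gave the required vote.

Series A: 3/4 of 1451956 = 1088967; 1,088,967 required, 1,089,137 in favor — approved.
Series B: 3/5 of 9238152 = 5542891.20, rounded up to 5542892; 5,542,892 required, 5,543,303 in favor — approved.
Series C: 2/3 of 18206496 = 12137664; 12,137,664 required, 12,137,664 in favor — approved.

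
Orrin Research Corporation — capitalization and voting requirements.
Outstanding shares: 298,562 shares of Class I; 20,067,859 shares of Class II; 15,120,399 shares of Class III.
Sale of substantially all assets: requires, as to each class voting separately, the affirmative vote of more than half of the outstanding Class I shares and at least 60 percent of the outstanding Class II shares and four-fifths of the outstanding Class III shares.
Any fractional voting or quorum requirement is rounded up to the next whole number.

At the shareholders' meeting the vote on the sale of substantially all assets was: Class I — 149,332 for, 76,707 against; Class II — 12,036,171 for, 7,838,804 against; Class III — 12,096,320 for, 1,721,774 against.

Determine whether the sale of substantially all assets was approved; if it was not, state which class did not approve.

Not approved — the Class II shares did not give the required vote.

Class I: a majority of 298562 is 149282; 149,282 required, 149,332 in favor — approved.
Class II: 3/5 of 20067859 = 12040715.40, rounded up to 12040716; 12,040,716 required, 12,036,171 in favor — not approved.
Class III: 4/5 of 15120399 = 12096319.20, rounded up to 12096320; 12,096,320 required, 12,096,320 in favor — approved.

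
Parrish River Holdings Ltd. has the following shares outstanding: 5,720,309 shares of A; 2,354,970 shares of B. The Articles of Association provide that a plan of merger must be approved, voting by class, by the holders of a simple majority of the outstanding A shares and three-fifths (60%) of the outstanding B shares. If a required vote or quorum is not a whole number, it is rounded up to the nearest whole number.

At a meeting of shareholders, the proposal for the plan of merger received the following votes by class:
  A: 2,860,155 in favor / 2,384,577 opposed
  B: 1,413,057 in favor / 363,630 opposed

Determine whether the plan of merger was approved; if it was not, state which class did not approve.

Approved — every class gave the required vote.

A: a majority of 5720309 is 2860155; 2,860,155 required, 2,860,155 in favor — approved.
B: 3/5 of 2354970 = 1412982; 1,412,982 required, 1,413,057 in favor — approved.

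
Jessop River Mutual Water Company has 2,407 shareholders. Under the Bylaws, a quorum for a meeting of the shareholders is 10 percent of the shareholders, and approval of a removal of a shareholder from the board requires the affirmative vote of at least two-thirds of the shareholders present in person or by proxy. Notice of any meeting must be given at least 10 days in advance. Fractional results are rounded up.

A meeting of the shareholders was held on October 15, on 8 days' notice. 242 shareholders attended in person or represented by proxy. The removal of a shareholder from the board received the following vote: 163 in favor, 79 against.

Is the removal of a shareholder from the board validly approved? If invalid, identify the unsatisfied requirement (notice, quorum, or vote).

Notice: 8 days given; 10 required. Not satisfied.
Quorum: 10% of 2,407 = 240.70, rounded up to 241; 242 present. Satisfied.
Vote: requires two-thirds of those present (242); 2/3 of 242 = 161.33, rounded up to 162, so 162 needed; 163 in favor. Satisfied.

Invalid — notice requirement not satisfied.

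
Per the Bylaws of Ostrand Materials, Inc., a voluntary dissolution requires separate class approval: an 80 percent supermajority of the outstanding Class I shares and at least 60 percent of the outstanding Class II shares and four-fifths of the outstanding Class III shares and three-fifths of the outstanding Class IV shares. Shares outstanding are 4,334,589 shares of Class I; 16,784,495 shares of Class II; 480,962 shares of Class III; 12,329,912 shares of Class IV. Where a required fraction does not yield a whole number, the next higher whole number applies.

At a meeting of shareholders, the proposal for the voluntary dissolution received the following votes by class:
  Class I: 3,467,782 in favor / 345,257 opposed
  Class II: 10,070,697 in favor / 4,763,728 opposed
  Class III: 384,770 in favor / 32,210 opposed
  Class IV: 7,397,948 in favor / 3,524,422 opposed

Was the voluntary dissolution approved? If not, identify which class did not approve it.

Approved — every class gave the required vote.

Class I: 4/5 of 4334589 = 3467671.20, rounded up to 3467672; 3,467,672 required, 3,467,782 in favor — approved.
Class II: 3/5 of 16784495 = 10070697; 10,070,697 required, 10,070,697 in favor — approved.
Class III: 4/5 of 480962 = 384769.60, rounded up to 384770; 384,770 required, 384,770 in favor — approved.
Class IV: 3/5 of 12329912 = 7397947.20, rounded up to 7397948; 7,397,948 required, 7,397,948 in favor — approved.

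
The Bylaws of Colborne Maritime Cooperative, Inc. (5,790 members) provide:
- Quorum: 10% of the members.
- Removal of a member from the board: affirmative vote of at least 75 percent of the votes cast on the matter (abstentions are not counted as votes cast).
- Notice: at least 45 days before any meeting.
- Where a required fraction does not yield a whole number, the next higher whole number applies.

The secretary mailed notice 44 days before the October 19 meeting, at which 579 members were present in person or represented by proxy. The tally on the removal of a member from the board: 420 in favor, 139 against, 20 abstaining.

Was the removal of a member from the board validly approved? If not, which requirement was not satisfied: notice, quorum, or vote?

Invalid — notice requirement not satisfied.

Notice: 44 days given; 45 required. Not satisfied.
Quorum: 10% of 5,790 = 579; 579 present. Satisfied.
Vote: requires three-fourths of the votes cast (579 − 20 abstaining = 559); 3/4 of 559 = 419.25, rounded up to 420, so 420 needed; 420 in favor. Satisfied.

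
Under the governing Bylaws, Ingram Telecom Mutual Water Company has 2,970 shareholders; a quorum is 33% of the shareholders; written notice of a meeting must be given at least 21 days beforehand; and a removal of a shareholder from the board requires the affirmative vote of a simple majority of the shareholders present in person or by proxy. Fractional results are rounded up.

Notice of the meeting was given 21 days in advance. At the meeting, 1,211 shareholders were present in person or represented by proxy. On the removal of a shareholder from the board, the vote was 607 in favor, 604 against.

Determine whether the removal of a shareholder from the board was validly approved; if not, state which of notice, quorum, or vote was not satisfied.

Valid — all requirements satisfied.

Notice: 21 days given; 21 required. Satisfied.
Quorum: 33% of 2,970 = 980.10, rounded up to 981; 1,211 present. Satisfied.
Vote: requires a majority of those present (1,211); a majority of 1211 is 606, so 606 needed; 607 in favor. Satisfied.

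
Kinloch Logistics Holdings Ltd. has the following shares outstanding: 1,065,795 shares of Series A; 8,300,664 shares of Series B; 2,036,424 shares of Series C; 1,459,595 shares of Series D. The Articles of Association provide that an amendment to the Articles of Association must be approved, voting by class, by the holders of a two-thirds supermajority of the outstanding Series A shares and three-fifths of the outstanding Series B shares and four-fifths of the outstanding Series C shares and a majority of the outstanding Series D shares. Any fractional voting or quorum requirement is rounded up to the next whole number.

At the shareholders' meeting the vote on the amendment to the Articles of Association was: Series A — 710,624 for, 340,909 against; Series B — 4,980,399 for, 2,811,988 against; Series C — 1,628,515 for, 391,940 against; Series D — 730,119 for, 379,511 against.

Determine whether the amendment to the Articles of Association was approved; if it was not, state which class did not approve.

Series A: 2/3 of 1065795 = 710530; 710,530 required, 710,624 in favor — approved.
Series B: 3/5 of 8300664 = 4980398.40, rounded up to 4980399; 4,980,399 required, 4,980,399 in favor — approved.
Series C: 4/5 of 2036424 = 1629139.20, rounded up to 1629140; 1,629,140 required, 1,628,515 in favor — not approved.
Series D: a majority of 1459595 is 729798; 729,798 required, 730,119 in favor — approved.

Not approved — the Series C shares did not give the required vote.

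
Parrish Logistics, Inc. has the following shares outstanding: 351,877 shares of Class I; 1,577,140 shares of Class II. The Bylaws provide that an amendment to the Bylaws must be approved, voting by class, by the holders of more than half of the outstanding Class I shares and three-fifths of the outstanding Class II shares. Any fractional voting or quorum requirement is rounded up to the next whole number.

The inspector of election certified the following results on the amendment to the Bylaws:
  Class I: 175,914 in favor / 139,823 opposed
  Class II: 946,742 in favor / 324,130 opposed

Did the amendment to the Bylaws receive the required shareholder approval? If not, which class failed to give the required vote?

Not approved — the Class I shares did not give the required vote.

Class I: a majority of 351877 is 175939; 175,939 required, 175,914 in favor — not approved.
Class II: 3/5 of 1577140 = 946284; 946,284 required, 946,742 in favor — approved.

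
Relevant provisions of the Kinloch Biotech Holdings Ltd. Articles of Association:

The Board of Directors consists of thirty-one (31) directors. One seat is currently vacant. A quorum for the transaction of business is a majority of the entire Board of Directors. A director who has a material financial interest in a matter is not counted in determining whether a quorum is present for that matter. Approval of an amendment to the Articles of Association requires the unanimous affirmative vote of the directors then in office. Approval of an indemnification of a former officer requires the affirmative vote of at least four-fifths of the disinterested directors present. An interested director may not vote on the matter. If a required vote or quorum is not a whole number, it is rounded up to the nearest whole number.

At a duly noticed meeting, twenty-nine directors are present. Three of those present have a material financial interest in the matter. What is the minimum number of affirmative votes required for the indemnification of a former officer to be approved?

21

The indemnification of a former officer requires four-fifths of the disinterested directors present (29 − 3 = 26).
4/5 of 26 = 20.80, rounded up to 21.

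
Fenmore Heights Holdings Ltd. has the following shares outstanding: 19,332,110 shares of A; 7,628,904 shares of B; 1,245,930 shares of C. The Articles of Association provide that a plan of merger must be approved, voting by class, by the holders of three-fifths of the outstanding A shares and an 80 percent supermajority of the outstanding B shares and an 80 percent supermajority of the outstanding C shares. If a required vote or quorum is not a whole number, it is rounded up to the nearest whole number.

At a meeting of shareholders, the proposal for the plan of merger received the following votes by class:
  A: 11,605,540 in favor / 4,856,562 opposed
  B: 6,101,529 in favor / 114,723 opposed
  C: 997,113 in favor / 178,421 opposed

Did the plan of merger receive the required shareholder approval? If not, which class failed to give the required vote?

Not approved — the B shares did not give the required vote.

A: 3/5 of 19332110 = 11599266; 11,599,266 required, 11,605,540 in favor — approved.
B: 4/5 of 7628904 = 6103123.20, rounded up to 6103124; 6,103,124 required, 6,101,529 in favor — not approved.
C: 4/5 of 1245930 = 996744; 996,744 required, 997,113 in favor — approved.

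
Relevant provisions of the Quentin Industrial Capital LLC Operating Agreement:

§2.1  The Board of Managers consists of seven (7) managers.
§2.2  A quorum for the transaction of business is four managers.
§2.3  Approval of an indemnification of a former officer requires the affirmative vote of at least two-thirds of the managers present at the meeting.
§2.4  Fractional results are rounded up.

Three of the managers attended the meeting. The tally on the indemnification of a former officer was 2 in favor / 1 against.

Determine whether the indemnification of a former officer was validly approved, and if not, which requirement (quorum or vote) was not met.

Quorum: 3 present; quorum is 4. Not satisfied.
Vote: the indemnification of a former officer requires two-thirds of the managers present (3). 2/3 of 3 = 2, so 2 affirmative votes are needed; 2 voted in favor. Satisfied. (Moot — without a quorum no business can be validly transacted.)

Invalid — quorum requirement not satisfied.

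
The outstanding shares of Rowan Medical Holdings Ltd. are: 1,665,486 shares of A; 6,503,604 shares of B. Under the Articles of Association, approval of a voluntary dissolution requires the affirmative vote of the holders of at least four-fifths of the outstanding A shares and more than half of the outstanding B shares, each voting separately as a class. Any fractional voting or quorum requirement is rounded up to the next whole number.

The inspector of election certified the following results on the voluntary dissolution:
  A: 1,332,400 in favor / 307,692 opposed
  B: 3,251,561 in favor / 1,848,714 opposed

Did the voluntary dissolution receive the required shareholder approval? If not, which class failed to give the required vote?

A: 4/5 of 1665486 = 1332388.80, rounded up to 1332389; 1,332,389 required, 1,332,400 in favor — approved.
B: a majority of 6503604 is 3251803; 3,251,803 required, 3,251,561 in favor — not approved.

Not approved — the B shares did not give the required vote.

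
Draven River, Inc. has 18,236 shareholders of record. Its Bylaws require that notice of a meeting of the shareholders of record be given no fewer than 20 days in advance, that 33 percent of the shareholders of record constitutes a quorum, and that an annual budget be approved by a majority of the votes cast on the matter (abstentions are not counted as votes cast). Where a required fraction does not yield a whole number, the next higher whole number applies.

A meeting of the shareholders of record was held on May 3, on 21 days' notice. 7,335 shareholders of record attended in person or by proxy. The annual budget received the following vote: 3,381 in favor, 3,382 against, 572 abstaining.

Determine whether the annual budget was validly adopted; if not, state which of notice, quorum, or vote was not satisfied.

Notice: 21 days given; 20 required. Satisfied.
Quorum: 33% of 18,236 = 6,017.88, rounded up to 6,018; 7,335 present. Satisfied.
Vote: requires a majority of the votes cast (7,335 − 572 abstaining = 6,763); a majority of 6763 is 3382, so 3,382 needed; 3,381 in favor. Not satisfied.

Invalid — vote requirement not satisfied.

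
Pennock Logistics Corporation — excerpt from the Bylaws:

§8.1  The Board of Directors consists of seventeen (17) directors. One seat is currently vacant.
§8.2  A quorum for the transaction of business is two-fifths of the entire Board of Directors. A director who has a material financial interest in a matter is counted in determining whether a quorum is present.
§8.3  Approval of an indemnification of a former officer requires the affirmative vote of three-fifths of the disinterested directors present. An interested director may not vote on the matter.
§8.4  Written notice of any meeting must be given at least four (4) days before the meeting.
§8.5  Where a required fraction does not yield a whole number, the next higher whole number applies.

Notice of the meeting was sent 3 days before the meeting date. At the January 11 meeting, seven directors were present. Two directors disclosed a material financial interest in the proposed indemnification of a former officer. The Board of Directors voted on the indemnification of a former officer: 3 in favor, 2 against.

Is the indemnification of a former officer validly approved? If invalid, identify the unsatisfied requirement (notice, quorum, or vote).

Notice: 3 days given; 4 required (3 < 4). Not satisfied.
Quorum: 7 present (interested directors count toward quorum); quorum is 7. Satisfied.
Vote: the indemnification of a former officer requires three-fifths of the disinterested directors present (7 − 2 = 5). 3/5 of 5 = 3, so 3 affirmative votes are needed; 3 voted in favor. Satisfied.

Invalid — notice requirement not satisfied.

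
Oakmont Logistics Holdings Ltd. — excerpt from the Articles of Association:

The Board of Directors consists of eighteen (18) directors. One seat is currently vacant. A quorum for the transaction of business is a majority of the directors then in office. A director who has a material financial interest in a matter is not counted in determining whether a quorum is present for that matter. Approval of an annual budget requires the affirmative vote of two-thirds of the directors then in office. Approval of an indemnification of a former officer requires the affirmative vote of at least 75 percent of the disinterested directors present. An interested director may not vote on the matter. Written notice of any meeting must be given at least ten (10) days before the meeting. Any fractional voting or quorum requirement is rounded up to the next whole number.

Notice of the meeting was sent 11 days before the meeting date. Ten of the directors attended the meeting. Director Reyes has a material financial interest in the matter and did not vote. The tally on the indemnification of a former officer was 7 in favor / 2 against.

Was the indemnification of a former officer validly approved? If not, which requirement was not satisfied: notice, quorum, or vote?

Notice: 11 days given; 10 required (11 ≥ 10). Satisfied.
Quorum: 10 present, but the 1 interested director does not count, leaving 9. Quorum is 9. Satisfied.
Vote: the indemnification of a former officer requires three-fourths of the disinterested directors present (10 − 1 = 9). 3/4 of 9 = 6.75, rounded up to 7, so 7 affirmative votes are needed; 7 voted in favor. Satisfied.

Valid — all requirements satisfied.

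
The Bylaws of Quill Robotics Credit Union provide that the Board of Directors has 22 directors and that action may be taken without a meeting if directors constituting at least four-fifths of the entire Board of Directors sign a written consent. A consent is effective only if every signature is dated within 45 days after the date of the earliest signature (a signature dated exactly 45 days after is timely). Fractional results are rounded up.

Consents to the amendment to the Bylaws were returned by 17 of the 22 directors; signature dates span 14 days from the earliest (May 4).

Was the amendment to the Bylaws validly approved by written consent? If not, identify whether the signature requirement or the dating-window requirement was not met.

Not effective — insufficient signatures.

Signatures required: at least four-fifths of 22 — 4/5 of 22 = 17.60, rounded up to 18, so 18 needed; 17 signed. Insufficient.
Dating window: the latest signature is 14 days after the earliest; the limit is 45 days. Within the window.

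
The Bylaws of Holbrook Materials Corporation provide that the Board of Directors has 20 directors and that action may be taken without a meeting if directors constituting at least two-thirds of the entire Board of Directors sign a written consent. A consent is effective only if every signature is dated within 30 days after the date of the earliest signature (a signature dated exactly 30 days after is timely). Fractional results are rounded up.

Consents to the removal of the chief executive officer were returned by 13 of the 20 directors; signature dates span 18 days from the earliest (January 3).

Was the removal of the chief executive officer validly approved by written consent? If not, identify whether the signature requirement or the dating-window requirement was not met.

Signatures required: at least two-thirds of 20 — 2/3 of 20 = 13.33, rounded up to 14, so 14 needed; 13 signed. Insufficient.
Dating window: the latest signature is 18 days after the earliest; the limit is 30 days. Within the window.

Not effective — insufficient signatures.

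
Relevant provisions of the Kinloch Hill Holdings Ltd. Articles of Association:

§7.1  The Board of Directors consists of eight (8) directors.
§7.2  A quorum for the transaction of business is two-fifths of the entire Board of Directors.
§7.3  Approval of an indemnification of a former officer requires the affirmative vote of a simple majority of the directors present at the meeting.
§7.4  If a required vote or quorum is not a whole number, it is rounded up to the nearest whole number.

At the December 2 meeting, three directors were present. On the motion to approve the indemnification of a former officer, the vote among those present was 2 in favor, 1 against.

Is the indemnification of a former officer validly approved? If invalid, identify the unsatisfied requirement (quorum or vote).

Invalid — quorum requirement not satisfied.

Quorum: 3 present; quorum is 4. Not satisfied.
Vote: the indemnification of a former officer requires a majority of the directors present (3). A majority of 3 is 2, so 2 affirmative votes are needed; 2 voted in favor. Satisfied. (Moot — without a quorum no business can be validly transacted.)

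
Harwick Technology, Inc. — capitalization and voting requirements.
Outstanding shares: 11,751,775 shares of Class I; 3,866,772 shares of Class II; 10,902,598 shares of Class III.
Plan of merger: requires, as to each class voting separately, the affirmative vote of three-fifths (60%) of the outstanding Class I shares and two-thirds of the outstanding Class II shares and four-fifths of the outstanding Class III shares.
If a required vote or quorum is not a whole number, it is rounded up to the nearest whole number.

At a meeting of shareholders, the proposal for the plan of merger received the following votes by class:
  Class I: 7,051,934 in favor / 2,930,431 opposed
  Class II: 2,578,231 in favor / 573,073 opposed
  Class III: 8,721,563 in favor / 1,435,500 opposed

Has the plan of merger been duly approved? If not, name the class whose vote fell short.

Class I: 3/5 of 11751775 = 7051065; 7,051,065 required, 7,051,934 in favor — approved.
Class II: 2/3 of 3866772 = 2577848; 2,577,848 required, 2,578,231 in favor — approved.
Class III: 4/5 of 10902598 = 8722078.40, rounded up to 8722079; 8,722,079 required, 8,721,563 in favor — not approved.

Not approved — the Class III shares did not give the required vote.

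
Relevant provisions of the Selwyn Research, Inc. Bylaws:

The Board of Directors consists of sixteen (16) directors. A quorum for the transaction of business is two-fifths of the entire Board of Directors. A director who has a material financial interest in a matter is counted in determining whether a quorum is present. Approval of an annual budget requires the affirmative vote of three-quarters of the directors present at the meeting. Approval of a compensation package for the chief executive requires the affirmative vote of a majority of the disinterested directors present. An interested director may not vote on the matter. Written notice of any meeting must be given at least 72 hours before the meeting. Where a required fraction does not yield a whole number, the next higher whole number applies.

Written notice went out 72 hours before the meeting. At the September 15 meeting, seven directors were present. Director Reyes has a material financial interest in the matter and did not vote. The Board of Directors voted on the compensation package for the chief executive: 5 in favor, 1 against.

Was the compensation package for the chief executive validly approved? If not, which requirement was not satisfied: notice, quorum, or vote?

Notice: 72 hours given; 72 required (72 ≥ 72). Satisfied.
Quorum: 7 present (interested directors count toward quorum); quorum is 7. Satisfied.
Vote: the compensation package for the chief executive requires a majority of the disinterested directors present (7 − 1 = 6). A majority of 6 is 4, so 4 affirmative votes are needed; 5 voted in favor. Satisfied.

Valid — all requirements satisfied.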